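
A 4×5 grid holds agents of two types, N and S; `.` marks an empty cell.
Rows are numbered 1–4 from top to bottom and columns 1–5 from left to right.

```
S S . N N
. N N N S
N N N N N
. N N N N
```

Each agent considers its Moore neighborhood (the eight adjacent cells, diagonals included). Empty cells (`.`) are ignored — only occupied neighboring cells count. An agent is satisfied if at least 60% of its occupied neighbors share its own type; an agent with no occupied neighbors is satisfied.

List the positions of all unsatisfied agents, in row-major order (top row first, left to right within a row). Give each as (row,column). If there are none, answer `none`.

Row 1: (1,1)S 1/2 not · (1,2)S 1/3 not · (1,4)N 3/4 satisfied · (1,5)N 2/3 satisfied
Row 2: (2,2)N 4/6 satisfied · (2,3)N 6/7 satisfied · (2,4)N 6/7 satisfied · (2,5)S 0/5 not
Row 3: (3,1)N 3/3 satisfied · (3,2)N 6/6 satisfied · (3,3)N 8/8 satisfied · (3,4)N 7/8 satisfied · (3,5)N 4/5 satisfied
Row 4: (4,2)N 4/4 satisfied · (4,3)N 5/5 satisfied · (4,4)N 5/5 satisfied · (4,5)N 3/3 satisfied

(1,1), (1,2), (2,5)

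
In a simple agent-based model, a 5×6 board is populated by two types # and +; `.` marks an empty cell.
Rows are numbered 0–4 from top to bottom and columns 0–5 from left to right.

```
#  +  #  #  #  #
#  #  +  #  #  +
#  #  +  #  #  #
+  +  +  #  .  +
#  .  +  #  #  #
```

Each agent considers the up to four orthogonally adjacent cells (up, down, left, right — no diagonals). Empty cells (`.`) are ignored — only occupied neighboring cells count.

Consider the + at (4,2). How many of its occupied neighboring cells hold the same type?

1

Occupied neighbors of (4,2): (3,2)=+, (4,3)=#.
Same type (+): 1 of 2.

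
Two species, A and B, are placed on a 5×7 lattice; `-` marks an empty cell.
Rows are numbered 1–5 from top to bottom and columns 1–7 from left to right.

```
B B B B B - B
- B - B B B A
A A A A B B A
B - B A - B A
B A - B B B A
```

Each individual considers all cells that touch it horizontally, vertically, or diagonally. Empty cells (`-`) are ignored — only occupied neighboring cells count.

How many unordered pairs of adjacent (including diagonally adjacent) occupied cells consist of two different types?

30

Scan each occupied cell's neighbors to the right and below (and the two forward diagonals) so each pair is counted once.
From row 1: 1 unlike of 15 pairs (running 1/15).
From row 2: 9 unlike of 17 pairs (running 10/32).
From row 3: 10 unlike of 19 pairs (running 20/51).
From row 4: 8 unlike of 13 pairs (running 28/64).
From row 5: 2 unlike of 4 pairs (running 30/68).
Total adjacent occupied pairs: 68; unlike-type pairs: 30.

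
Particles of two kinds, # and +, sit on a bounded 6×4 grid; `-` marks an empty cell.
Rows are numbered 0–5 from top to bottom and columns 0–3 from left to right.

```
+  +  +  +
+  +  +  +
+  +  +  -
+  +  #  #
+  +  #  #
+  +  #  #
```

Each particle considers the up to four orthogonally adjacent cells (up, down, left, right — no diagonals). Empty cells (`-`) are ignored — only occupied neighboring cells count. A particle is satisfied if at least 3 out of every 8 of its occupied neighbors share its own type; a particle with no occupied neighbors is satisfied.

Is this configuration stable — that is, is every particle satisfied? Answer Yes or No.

Row 0: (0,0)+ 2/2 ✓ · (0,1)+ 3/3 ✓ · (0,2)+ 3/3 ✓ · (0,3)+ 2/2 ✓
Row 1: (1,0)+ 3/3 ✓ · (1,1)+ 4/4 ✓ · (1,2)+ 4/4 ✓ · (1,3)+ 2/2 ✓
Row 2: (2,0)+ 3/3 ✓ · (2,1)+ 4/4 ✓ · (2,2)+ 2/3 ✓
Row 3: (3,0)+ 3/3 ✓ · (3,1)+ 3/4 ✓ · (3,2)# 2/4 ✓ · (3,3)# 2/2 ✓
Row 4: (4,0)+ 3/3 ✓ · (4,1)+ 3/4 ✓ · (4,2)# 3/4 ✓ · (4,3)# 3/3 ✓
Row 5: (5,0)+ 2/2 ✓ · (5,1)+ 2/3 ✓ · (5,2)# 2/3 ✓ · (5,3)# 2/2 ✓
All meet the threshold, so the configuration is stable.

Yes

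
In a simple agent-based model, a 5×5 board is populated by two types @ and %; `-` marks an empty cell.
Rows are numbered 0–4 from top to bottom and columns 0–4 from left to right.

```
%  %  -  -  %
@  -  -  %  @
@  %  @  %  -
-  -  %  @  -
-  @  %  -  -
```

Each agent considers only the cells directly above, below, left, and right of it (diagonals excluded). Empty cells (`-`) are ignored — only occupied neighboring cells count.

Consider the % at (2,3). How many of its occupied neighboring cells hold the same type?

1

Occupied neighbors of (2,3): (1,3)=%, (3,3)=@, (2,2)=@.
Same type (%): 1 of 3.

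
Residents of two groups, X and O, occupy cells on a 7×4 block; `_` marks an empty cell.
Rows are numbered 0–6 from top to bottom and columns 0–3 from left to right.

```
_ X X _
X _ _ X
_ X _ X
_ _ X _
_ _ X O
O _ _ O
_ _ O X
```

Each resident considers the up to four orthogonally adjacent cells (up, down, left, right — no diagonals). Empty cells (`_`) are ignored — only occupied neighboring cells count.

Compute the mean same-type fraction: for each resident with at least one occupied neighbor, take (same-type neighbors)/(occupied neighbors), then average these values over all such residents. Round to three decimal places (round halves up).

0.650

(0,1)X 1/1
(0,2)X 1/1
(1,0)X — no occupied neighbors
(1,3)X 1/1
(2,1)X — no occupied neighbors
(2,3)X 1/1
(3,2)X 1/1
(4,2)X 1/2
(4,3)O 1/2
(5,0)O — no occupied neighbors
(5,3)O 1/2
(6,2)O 0/1
(6,3)X 0/2
Sum over 10 residents: 1/1 + 1/1 + 1/1 + 1/1 + 1/1 + 1/2 + 1/2 + 1/2 + 0/1 + 0/2 = 13/2; mean = 13/2 ÷ 10 = 13/20 = 0.65 → 0.650.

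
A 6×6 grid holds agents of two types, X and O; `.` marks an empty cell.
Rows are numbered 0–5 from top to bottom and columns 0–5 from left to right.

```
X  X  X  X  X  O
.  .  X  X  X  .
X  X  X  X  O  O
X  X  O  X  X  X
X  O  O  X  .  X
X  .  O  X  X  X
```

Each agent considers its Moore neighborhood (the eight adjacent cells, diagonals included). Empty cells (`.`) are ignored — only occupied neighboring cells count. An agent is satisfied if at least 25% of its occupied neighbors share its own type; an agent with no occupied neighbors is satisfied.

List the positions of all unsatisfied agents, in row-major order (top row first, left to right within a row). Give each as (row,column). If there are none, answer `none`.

(0,5), (2,4)

Row 0: (0,0)X 1/1 satisfied · (0,1)X 3/3 satisfied · (0,2)X 4/4 satisfied · (0,3)X 5/5 satisfied · (0,4)X 3/4 satisfied · (0,5)O 0/2 not
Row 1: (1,2)X 7/7 satisfied · (1,3)X 7/8 satisfied · (1,4)X 4/7 satisfied
Row 2: (2,0)X 3/3 satisfied · (2,1)X 5/6 satisfied · (2,2)X 6/7 satisfied · (2,3)X 6/8 satisfied · (2,4)O 1/7 not · (2,5)O 1/4 satisfied
Row 3: (3,0)X 4/5 satisfied · (3,1)X 5/8 satisfied · (3,2)O 2/8 satisfied · (3,3)X 4/7 satisfied · (3,4)X 5/7 satisfied · (3,5)X 2/4 satisfied
Row 4: (4,0)X 3/4 satisfied · (4,1)O 3/7 satisfied · (4,2)O 3/7 satisfied · (4,3)X 4/7 satisfied · (4,5)X 4/4 satisfied
Row 5: (5,0)X 1/2 satisfied · (5,2)O 2/4 satisfied · (5,3)X 2/4 satisfied · (5,4)X 4/4 satisfied · (5,5)X 2/2 satisfied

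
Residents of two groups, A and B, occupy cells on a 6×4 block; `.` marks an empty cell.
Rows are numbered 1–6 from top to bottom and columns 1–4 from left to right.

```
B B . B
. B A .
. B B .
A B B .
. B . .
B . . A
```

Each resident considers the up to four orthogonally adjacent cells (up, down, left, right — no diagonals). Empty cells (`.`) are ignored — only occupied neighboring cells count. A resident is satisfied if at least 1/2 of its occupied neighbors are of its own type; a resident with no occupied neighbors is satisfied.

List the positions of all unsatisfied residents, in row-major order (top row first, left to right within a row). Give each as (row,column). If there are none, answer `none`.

Row 1: (1,1)B 1/1 satisfied · (1,2)B 2/2 satisfied · (1,4)B 0/0 satisfied
Row 2: (2,2)B 2/3 satisfied · (2,3)A 0/2 not
Row 3: (3,2)B 3/3 satisfied · (3,3)B 2/3 satisfied
Row 4: (4,1)A 0/1 not · (4,2)B 3/4 satisfied · (4,3)B 2/2 satisfied
Row 5: (5,2)B 1/1 satisfied
Row 6: (6,1)B 0/0 satisfied · (6,4)A 0/0 satisfied

(2,3), (4,1)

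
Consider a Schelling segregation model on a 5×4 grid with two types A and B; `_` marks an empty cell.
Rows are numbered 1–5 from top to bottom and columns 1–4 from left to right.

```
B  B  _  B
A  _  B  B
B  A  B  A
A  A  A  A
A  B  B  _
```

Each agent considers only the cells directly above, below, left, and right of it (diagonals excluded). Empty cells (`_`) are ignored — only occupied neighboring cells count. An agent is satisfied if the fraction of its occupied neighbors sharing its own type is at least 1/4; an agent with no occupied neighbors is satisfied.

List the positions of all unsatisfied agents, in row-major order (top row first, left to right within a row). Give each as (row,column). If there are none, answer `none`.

Row 1: (1,1)B 1/2 satisfied · (1,2)B 1/1 satisfied · (1,4)B 1/1 satisfied
Row 2: (2,1)A 0/2 not · (2,3)B 2/2 satisfied · (2,4)B 2/3 satisfied
Row 3: (3,1)B 0/3 not · (3,2)A 1/3 satisfied · (3,3)B 1/4 satisfied · (3,4)A 1/3 satisfied
Row 4: (4,1)A 2/3 satisfied · (4,2)A 3/4 satisfied · (4,3)A 2/4 satisfied · (4,4)A 2/2 satisfied
Row 5: (5,1)A 1/2 satisfied · (5,2)B 1/3 satisfied · (5,3)B 1/2 satisfied

(2,1), (3,1)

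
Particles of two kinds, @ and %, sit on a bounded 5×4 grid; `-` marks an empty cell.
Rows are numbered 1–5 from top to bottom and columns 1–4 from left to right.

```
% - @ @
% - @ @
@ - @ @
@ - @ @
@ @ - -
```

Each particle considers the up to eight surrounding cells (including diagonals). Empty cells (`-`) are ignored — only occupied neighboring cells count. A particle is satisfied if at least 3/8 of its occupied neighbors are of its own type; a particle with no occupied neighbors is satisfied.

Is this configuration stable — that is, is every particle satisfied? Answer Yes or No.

(1,1)% 1/1 satisfied
(1,3)@ 3/3 satisfied
(1,4)@ 3/3 satisfied
(2,1)% 1/2 satisfied
(2,3)@ 5/5 satisfied
(2,4)@ 5/5 satisfied
(3,1)@ 1/2 satisfied
(3,3)@ 5/5 satisfied
(3,4)@ 5/5 satisfied
(4,1)@ 3/3 satisfied
(4,3)@ 4/4 satisfied
(4,4)@ 3/3 satisfied
(5,1)@ 2/2 satisfied
(5,2)@ 3/3 satisfied
All meet the threshold, so the configuration is stable.

Yes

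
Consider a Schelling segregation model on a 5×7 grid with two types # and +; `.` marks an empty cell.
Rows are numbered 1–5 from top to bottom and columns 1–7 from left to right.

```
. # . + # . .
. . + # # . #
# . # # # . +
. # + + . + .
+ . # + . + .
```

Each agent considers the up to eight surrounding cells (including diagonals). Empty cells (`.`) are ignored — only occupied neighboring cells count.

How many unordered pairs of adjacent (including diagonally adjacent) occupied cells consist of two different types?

19

Scan each occupied cell's neighbors to the right and below (and the two forward diagonals) so each pair is counted once.
Row 1: #(1,2)–+(2,3)≠ +(1,4)–#(1,5)≠ +(1,4)–#(2,4)≠ +(1,4)–#(2,5)≠ +(1,4)–+(2,3)= #(1,5)–#(2,5)= #(1,5)–#(2,4)=  → 4/7 unlike.
Row 2: +(2,3)–#(2,4)≠ +(2,3)–#(3,3)≠ +(2,3)–#(3,4)≠ #(2,4)–#(2,5)= #(2,4)–#(3,4)= #(2,4)–#(3,5)= #(2,4)–#(3,3)= #(2,5)–#(3,5)= #(2,5)–#(3,4)= #(2,7)–+(3,7)≠  → 4/10 unlike.
Row 3: #(3,1)–#(4,2)= #(3,3)–#(3,4)= #(3,3)–+(4,3)≠ #(3,3)–+(4,4)≠ #(3,3)–#(4,2)= #(3,4)–#(3,5)= #(3,4)–+(4,4)≠ #(3,4)–+(4,3)≠ #(3,5)–+(4,6)≠ #(3,5)–+(4,4)≠ +(3,7)–+(4,6)=  → 6/11 unlike.
Row 4: #(4,2)–+(4,3)≠ #(4,2)–#(5,3)= #(4,2)–+(5,1)≠ +(4,3)–+(4,4)= +(4,3)–#(5,3)≠ +(4,3)–+(5,4)= +(4,4)–+(5,4)= +(4,4)–#(5,3)≠ +(4,6)–+(5,6)=  → 4/9 unlike.
Row 5: #(5,3)–+(5,4)≠  → 1/1 unlike.
Total adjacent occupied pairs: 38; unlike-type pairs: 19.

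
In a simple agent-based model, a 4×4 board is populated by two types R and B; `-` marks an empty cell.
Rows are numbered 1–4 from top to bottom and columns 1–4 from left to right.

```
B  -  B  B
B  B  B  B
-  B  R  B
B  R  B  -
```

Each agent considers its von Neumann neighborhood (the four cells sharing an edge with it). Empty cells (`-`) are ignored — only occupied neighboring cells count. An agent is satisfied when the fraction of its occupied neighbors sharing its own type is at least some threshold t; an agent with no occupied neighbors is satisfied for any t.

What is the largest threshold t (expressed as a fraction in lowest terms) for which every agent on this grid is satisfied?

(1,1)B 1/1
(1,3)B 2/2
(1,4)B 2/2
(2,1)B 2/2
(2,2)B 3/3
(2,3)B 3/4
(2,4)B 3/3
(3,2)B 1/3
(3,3)R 0/4
(3,4)B 1/2
(4,1)B 0/1
(4,2)R 0/3
(4,3)B 0/2
The smallest same-type fraction is 0/4 at (3,3), which reduces to 0/1. Any threshold above that leaves this agent unsatisfied.

0/1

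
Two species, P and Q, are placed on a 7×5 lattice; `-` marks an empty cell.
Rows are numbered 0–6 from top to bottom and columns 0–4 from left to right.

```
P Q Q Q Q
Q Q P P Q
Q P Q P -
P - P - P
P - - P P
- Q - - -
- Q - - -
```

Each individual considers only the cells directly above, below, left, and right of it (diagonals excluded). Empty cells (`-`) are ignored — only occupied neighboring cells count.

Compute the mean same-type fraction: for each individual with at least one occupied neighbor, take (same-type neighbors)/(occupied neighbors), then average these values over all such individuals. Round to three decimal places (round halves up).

0.580

(0,0)P 0/2
(0,1)Q 2/3
(0,2)Q 2/3
(0,3)Q 2/3
(0,4)Q 2/2
(1,0)Q 2/3
(1,1)Q 2/4
(1,2)P 1/4
(1,3)P 2/4
(1,4)Q 1/2
(2,0)Q 1/3
(2,1)P 0/3
(2,2)Q 0/4
(2,3)P 1/2
(3,0)P 1/2
(3,2)P 0/1
(3,4)P 1/1
(4,0)P 1/1
(4,3)P 1/1
(4,4)P 2/2
(5,1)Q 1/1
(6,1)Q 1/1
Sum over 22 individuals: 0/2 + 2/3 + 2/3 + 2/3 + 2/2 + 2/3 + 2/4 + 1/4 + 2/4 + 1/2 + 1/3 + 0/3 + 0/4 + 1/2 + 1/2 + 0/1 + 1/1 + 1/1 + 1/1 + 2/2 + 1/1 + 1/1 = 51/4; mean = 51/4 ÷ 22 = 51/88 = 0.579545… → 0.580.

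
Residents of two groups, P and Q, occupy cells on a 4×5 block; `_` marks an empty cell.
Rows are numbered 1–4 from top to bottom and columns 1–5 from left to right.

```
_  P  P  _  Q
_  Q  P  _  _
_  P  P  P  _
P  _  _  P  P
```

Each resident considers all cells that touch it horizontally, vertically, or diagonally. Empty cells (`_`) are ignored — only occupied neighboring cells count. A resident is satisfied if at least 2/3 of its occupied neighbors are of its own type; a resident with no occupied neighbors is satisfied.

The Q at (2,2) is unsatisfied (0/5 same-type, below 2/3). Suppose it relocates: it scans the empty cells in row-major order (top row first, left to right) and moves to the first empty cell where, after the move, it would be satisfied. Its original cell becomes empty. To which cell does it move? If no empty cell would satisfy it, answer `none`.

Vacating (2,2). Empty cells in order:
  (1,1): 0/1 same-type → still unsatisfied.
  (1,4): 1/3 same-type → still unsatisfied.
  (2,1): 0/2 same-type → still unsatisfied.
  (2,4): 1/5 same-type → still unsatisfied.
  (2,5): 1/2 same-type → still unsatisfied.
  (3,1): 0/2 same-type → still unsatisfied.
  (3,5): 0/3 same-type → still unsatisfied.
  (4,2): 0/3 same-type → still unsatisfied.
  (4,3): 0/4 same-type → still unsatisfied.

none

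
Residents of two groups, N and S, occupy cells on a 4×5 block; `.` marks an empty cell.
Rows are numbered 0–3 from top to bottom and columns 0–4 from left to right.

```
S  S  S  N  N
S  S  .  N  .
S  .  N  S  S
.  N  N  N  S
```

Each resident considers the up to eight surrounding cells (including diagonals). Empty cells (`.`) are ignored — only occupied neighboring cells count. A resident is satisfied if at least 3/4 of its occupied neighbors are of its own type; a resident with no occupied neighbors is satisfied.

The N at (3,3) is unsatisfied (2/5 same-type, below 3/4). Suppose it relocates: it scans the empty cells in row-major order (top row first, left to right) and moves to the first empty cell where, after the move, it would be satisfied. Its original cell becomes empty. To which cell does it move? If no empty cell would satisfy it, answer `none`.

none

Vacating (3,3). Empty cells in order:
  (1,2): 3/7 same-type → still unsatisfied.
  (1,4): 3/5 same-type → still unsatisfied.
  (2,1): 3/6 same-type → still unsatisfied.
  (3,0): 1/2 same-type → still unsatisfied.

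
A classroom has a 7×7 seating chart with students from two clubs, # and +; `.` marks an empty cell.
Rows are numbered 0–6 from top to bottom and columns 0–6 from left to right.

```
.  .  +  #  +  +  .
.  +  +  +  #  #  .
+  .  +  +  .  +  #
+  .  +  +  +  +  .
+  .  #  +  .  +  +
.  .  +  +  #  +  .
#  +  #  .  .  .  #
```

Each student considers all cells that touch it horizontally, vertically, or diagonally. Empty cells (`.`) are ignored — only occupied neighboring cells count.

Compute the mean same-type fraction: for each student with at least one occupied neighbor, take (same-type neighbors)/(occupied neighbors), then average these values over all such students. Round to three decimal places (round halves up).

(0,2)+ 3/4
(0,3)# 1/5
(0,4)+ 2/5
(0,5)+ 1/3
(1,1)+ 4/4
(1,2)+ 5/6
(1,3)+ 5/7
(1,4)# 2/7
(1,5)# 2/5
(2,0)+ 2/2
(2,2)+ 6/6
(2,3)+ 6/7
(2,5)+ 2/5
(2,6)# 1/3
(3,0)+ 2/2
(3,2)+ 4/5
(3,3)+ 5/6
(3,4)+ 6/6
(3,5)+ 4/5
(4,0)+ 1/1
(4,2)# 0/5
(4,3)+ 5/7
(4,5)+ 4/5
(4,6)+ 3/3
(5,2)+ 3/5
(5,3)+ 2/5
(5,4)# 0/4
(5,5)+ 2/4
(6,0)# 0/1
(6,1)+ 1/3
(6,2)# 0/3
(6,6)# 0/1
Sum over 32 students: 3/4 + 1/5 + 2/5 + 1/3 + 4/4 + 5/6 + 5/7 + 2/7 + 2/5 + 2/2 + 6/6 + 6/7 + 2/5 + 1/3 + 2/2 + 4/5 + 5/6 + 6/6 + 4/5 + 1/1 + 0/5 + 5/7 + 4/5 + 3/3 + 3/5 + 2/5 + 0/4 + 2/4 + 0/1 + 1/3 + 0/3 + 0/1 = 7681/420; mean = 7681/420 ÷ 32 = 7681/13440 = 0.571502… → 0.572.

0.572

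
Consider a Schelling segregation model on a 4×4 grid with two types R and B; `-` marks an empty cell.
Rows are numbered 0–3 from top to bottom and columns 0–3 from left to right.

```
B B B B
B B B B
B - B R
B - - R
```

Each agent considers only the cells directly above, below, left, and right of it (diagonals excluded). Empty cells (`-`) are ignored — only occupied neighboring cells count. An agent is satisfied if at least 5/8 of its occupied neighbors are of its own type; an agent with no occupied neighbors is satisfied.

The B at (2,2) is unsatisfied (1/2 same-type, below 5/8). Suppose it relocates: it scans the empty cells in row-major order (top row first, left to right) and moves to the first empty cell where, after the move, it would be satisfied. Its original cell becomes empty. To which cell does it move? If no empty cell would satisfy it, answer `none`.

(2,1)

Vacating (2,2). Empty cells in order:
  (2,1): 2/2 same-type → satisfied — stop here.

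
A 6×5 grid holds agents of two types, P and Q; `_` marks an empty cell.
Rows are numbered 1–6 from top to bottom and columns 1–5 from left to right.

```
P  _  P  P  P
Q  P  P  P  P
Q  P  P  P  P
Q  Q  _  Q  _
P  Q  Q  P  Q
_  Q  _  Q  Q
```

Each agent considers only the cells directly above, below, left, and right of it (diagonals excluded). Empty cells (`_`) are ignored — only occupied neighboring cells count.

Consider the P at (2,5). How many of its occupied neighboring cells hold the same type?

3

Occupied neighbors of (2,5): (1,5)=P, (3,5)=P, (2,4)=P.
Same type (P): 3 of 3.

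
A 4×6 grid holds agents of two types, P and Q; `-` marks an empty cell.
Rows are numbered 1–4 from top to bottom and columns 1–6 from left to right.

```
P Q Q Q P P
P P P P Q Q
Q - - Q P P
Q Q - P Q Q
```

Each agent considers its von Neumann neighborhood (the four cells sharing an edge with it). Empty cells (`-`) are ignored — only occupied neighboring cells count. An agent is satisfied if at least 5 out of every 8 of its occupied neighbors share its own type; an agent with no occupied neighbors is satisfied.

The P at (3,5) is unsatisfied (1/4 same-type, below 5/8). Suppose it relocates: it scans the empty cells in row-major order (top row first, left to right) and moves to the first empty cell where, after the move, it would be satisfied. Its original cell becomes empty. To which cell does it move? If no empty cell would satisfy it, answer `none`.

none

Vacating (3,5). Empty cells in order:
  (3,2): 1/3 same-type → still unsatisfied.
  (3,3): 1/2 same-type → still unsatisfied.
  (4,3): 1/2 same-type → still unsatisfied.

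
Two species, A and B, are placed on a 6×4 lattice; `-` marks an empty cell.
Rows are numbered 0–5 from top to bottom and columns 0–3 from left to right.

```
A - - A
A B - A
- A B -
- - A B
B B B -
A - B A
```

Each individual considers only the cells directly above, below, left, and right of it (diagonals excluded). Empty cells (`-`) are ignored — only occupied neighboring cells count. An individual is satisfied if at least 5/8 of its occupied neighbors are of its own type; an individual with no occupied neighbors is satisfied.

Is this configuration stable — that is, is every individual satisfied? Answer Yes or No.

No

Row 0: (0,0)A 1/1 ✓ · (0,3)A 1/1 ✓
Row 1: (1,0)A 1/2 ✗ · (1,1)B 0/2 ✗ · (1,3)A 1/1 ✓
Row 2: (2,1)A 0/2 ✗ · (2,2)B 0/2 ✗
Row 3: (3,2)A 0/3 ✗ · (3,3)B 0/1 ✗
Row 4: (4,0)B 1/2 ✗ · (4,1)B 2/2 ✓ · (4,2)B 2/3 ✓
Row 5: (5,0)A 0/1 ✗ · (5,2)B 1/2 ✗ · (5,3)A 0/1 ✗
For instance (1,0) has only 1/2 same-type neighbors, below 5/8.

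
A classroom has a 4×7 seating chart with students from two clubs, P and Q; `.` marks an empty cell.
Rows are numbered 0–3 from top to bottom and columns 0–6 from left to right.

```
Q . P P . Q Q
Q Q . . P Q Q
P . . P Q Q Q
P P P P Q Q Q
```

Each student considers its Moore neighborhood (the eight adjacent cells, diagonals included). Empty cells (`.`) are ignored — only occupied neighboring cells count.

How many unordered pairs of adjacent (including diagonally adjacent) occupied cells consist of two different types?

11

Scan each occupied cell's neighbors to the right and below (and the two forward diagonals) so each pair is counted once.
From row 0: 2 unlike of 11 pairs (running 2/11).
From row 1: 5 unlike of 13 pairs (running 7/24).
From row 2: 3 unlike of 16 pairs (running 10/40).
From row 3: 1 unlike of 6 pairs (running 11/46).
Total adjacent occupied pairs: 46; unlike-type pairs: 11.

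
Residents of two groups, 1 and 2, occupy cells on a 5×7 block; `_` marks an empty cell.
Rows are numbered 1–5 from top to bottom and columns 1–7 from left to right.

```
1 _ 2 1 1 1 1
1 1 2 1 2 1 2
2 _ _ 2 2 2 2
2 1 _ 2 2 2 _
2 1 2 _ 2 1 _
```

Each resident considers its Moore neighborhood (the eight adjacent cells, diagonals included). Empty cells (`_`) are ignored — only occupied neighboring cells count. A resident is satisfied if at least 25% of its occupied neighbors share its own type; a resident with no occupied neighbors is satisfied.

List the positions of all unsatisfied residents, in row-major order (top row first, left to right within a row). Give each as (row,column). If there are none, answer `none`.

(1,1)1 2/2 ok
(1,3)2 1/4 ok
(1,4)1 2/5 ok
(1,5)1 4/5 ok
(1,6)1 3/5 ok
(1,7)1 2/3 ok
(2,1)1 2/3 ok
(2,2)1 2/5 ok
(2,3)2 2/5 ok
(2,4)1 2/7 ok
(2,5)2 3/8 ok
(2,6)1 3/8 ok
(2,7)2 2/5 ok
(3,1)2 1/4 ok
(3,4)2 5/6 ok
(3,5)2 6/8 ok
(3,6)2 6/7 ok
(3,7)2 3/4 ok
(4,1)2 2/4 ok
(4,2)1 1/5 unhappy
(4,4)2 5/5 ok
(4,5)2 6/7 ok
(4,6)2 5/6 ok
(5,1)2 1/3 ok
(5,2)1 1/4 ok
(5,3)2 1/3 ok
(5,5)2 3/4 ok
(5,6)1 0/3 unhappy

(4,2), (5,6)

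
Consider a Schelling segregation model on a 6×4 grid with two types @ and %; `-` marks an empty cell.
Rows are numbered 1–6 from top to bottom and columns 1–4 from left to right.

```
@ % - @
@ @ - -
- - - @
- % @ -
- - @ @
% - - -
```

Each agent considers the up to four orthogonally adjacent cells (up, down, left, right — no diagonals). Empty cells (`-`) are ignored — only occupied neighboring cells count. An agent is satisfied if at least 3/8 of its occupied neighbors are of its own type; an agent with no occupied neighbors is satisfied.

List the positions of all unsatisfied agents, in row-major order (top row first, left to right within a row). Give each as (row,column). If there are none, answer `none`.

(1,2), (4,2)

(1,1)@ 1/2 ok
(1,2)% 0/2 unhappy
(1,4)@ 0/0 ok
(2,1)@ 2/2 ok
(2,2)@ 1/2 ok
(3,4)@ 0/0 ok
(4,2)% 0/1 unhappy
(4,3)@ 1/2 ok
(5,3)@ 2/2 ok
(5,4)@ 1/1 ok
(6,1)% 0/0 ok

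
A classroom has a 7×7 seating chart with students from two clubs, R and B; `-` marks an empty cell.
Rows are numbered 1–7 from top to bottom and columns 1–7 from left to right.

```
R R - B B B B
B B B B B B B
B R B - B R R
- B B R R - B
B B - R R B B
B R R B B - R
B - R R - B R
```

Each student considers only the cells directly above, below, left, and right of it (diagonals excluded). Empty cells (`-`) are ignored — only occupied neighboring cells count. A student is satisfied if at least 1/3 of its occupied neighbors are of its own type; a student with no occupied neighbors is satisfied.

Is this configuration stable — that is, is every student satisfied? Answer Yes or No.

No

Row 1: (1,1)R 1/2 satisfied · (1,2)R 1/2 satisfied · (1,4)B 2/2 satisfied · (1,5)B 3/3 satisfied · (1,6)B 3/3 satisfied · (1,7)B 2/2 satisfied
Row 2: (2,1)B 2/3 satisfied · (2,2)B 2/4 satisfied · (2,3)B 3/3 satisfied · (2,4)B 3/3 satisfied · (2,5)B 4/4 satisfied · (2,6)B 3/4 satisfied · (2,7)B 2/3 satisfied
Row 3: (3,1)B 1/2 satisfied · (3,2)R 0/4 not · (3,3)B 2/3 satisfied · (3,5)B 1/3 satisfied · (3,6)R 1/3 satisfied · (3,7)R 1/3 satisfied
Row 4: (4,2)B 2/3 satisfied · (4,3)B 2/3 satisfied · (4,4)R 2/3 satisfied · (4,5)R 2/3 satisfied · (4,7)B 1/2 satisfied
Row 5: (5,1)B 2/2 satisfied · (5,2)B 2/3 satisfied · (5,4)R 2/3 satisfied · (5,5)R 2/4 satisfied · (5,6)B 1/2 satisfied · (5,7)B 2/3 satisfied
Row 6: (6,1)B 2/3 satisfied · (6,2)R 1/3 satisfied · (6,3)R 2/3 satisfied · (6,4)B 1/4 not · (6,5)B 1/2 satisfied · (6,7)R 1/2 satisfied
Row 7: (7,1)B 1/1 satisfied · (7,3)R 2/2 satisfied · (7,4)R 1/2 satisfied · (7,6)B 0/1 not · (7,7)R 1/2 satisfied
For instance (3,2) has only 0/4 same-type neighbors, below 1/3.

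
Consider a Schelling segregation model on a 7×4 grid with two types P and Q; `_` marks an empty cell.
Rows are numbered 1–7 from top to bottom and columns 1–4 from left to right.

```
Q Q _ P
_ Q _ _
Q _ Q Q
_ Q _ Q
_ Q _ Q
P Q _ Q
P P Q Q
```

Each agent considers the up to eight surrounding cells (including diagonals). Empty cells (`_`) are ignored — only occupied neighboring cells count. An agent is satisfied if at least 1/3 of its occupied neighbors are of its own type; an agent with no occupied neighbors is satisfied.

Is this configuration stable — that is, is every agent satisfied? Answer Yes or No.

Yes

(1,1)Q 2/2 ✓
(1,2)Q 2/2 ✓
(1,4)P 0/0 ✓
(2,2)Q 4/4 ✓
(3,1)Q 2/2 ✓
(3,3)Q 4/4 ✓
(3,4)Q 2/2 ✓
(4,2)Q 3/3 ✓
(4,4)Q 3/3 ✓
(5,2)Q 2/3 ✓
(5,4)Q 2/2 ✓
(6,1)P 2/4 ✓
(6,2)Q 2/5 ✓
(6,4)Q 3/3 ✓
(7,1)P 2/3 ✓
(7,2)P 2/4 ✓
(7,3)Q 3/4 ✓
(7,4)Q 2/2 ✓
All meet the threshold, so the configuration is stable.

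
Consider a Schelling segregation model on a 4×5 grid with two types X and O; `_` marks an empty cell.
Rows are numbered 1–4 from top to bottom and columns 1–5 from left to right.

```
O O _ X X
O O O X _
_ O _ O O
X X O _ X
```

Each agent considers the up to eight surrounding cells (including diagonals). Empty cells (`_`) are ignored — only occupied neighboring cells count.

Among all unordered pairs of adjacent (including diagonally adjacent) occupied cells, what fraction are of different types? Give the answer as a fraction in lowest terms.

Scan each occupied cell's neighbors to the right and below (and the two forward diagonals) so each pair is counted once.
From row 1: 1 unlike of 10 pairs (running 1/10).
From row 2: 3 unlike of 9 pairs (running 4/19).
From row 3: 4 unlike of 7 pairs (running 8/26).
From row 4: 1 unlike of 2 pairs (running 9/28).
Total adjacent occupied pairs: 28; unlike-type pairs: 9.
9/28 is already in lowest terms.

9/28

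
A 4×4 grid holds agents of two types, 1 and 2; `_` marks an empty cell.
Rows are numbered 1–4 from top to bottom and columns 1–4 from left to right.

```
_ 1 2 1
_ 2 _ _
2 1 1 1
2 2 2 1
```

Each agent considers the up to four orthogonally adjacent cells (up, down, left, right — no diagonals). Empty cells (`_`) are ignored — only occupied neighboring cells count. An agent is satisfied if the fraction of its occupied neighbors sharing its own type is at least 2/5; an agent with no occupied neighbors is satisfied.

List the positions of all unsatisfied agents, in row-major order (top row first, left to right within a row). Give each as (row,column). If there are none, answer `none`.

(1,2), (1,3), (1,4), (2,2), (3,2), (4,3)

Row 1: (1,2)1 0/2 ✗ · (1,3)2 0/2 ✗ · (1,4)1 0/1 ✗
Row 2: (2,2)2 0/2 ✗
Row 3: (3,1)2 1/2 ✓ · (3,2)1 1/4 ✗ · (3,3)1 2/3 ✓ · (3,4)1 2/2 ✓
Row 4: (4,1)2 2/2 ✓ · (4,2)2 2/3 ✓ · (4,3)2 1/3 ✗ · (4,4)1 1/2 ✓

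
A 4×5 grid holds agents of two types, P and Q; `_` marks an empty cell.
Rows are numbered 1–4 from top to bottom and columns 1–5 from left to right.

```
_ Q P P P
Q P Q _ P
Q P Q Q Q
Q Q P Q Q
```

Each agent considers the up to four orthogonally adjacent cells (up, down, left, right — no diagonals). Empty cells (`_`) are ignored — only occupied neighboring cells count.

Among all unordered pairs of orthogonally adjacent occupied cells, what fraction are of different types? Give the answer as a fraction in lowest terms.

Scan each occupied cell's neighbors to the right and below so each pair is counted once.
Row 1: Q(1,2)–P(1,3)≠ Q(1,2)–P(2,2)≠ P(1,3)–P(1,4)= P(1,3)–Q(2,3)≠ P(1,4)–P(1,5)= P(1,5)–P(2,5)=  → 3/6 unlike.
Row 2: Q(2,1)–P(2,2)≠ Q(2,1)–Q(3,1)= P(2,2)–Q(2,3)≠ P(2,2)–P(3,2)= Q(2,3)–Q(3,3)= P(2,5)–Q(3,5)≠  → 3/6 unlike.
Row 3: Q(3,1)–P(3,2)≠ Q(3,1)–Q(4,1)= P(3,2)–Q(3,3)≠ P(3,2)–Q(4,2)≠ Q(3,3)–Q(3,4)= Q(3,3)–P(4,3)≠ Q(3,4)–Q(3,5)= Q(3,4)–Q(4,4)= Q(3,5)–Q(4,5)=  → 4/9 unlike.
Row 4: Q(4,1)–Q(4,2)= Q(4,2)–P(4,3)≠ P(4,3)–Q(4,4)≠ Q(4,4)–Q(4,5)=  → 2/4 unlike.
Total adjacent occupied pairs: 25; unlike-type pairs: 12.
12/25 is already in lowest terms.

12/25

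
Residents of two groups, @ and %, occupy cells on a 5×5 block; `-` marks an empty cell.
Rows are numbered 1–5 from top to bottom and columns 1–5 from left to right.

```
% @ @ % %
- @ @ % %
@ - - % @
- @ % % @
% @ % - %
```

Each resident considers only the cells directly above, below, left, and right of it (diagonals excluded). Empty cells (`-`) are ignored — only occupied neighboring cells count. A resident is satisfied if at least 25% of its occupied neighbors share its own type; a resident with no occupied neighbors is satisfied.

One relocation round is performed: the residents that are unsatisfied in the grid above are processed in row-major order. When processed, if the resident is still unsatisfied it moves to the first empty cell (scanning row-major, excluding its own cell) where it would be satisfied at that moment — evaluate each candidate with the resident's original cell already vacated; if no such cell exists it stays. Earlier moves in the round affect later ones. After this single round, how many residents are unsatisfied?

Initially unsatisfied (in order): (1,1), (5,1), (5,5).
  (1,1) → (3,3).
  (5,1) → (3,2).
  (5,5) → (5,4).
Resulting grid:
- @ @ % %
- @ @ % %
@ % % % @
- @ % % @
- @ % % -
Unsatisfied now: (3,1).

1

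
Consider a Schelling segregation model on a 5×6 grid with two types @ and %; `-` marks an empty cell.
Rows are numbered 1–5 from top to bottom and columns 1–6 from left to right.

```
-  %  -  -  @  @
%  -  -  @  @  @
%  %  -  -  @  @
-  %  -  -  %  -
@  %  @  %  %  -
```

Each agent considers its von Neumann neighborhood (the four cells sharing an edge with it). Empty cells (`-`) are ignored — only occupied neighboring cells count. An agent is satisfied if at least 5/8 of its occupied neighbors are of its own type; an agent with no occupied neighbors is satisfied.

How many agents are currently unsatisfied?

Row 1: (1,2)% 0/0 ok · (1,5)@ 2/2 ok · (1,6)@ 2/2 ok
Row 2: (2,1)% 1/1 ok · (2,4)@ 1/1 ok · (2,5)@ 4/4 ok · (2,6)@ 3/3 ok
Row 3: (3,1)% 2/2 ok · (3,2)% 2/2 ok · (3,5)@ 2/3 ok · (3,6)@ 2/2 ok
Row 4: (4,2)% 2/2 ok · (4,5)% 1/2 unhappy
Row 5: (5,1)@ 0/1 unhappy · (5,2)% 1/3 unhappy · (5,3)@ 0/2 unhappy · (5,4)% 1/2 unhappy · (5,5)% 2/2 ok
Unsatisfied: (4,5), (5,1), (5,2), (5,3), (5,4) — 5 in total.

5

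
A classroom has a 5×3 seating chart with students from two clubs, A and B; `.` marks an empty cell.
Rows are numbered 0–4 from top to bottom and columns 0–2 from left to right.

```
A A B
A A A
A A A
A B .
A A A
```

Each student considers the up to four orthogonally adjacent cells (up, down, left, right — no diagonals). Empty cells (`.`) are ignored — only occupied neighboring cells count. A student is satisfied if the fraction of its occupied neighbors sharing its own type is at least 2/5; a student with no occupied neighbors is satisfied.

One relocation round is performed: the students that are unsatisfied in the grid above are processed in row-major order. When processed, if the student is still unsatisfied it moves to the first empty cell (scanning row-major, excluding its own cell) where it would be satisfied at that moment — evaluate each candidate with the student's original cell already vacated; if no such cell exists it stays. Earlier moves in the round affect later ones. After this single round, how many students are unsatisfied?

2

Initially unsatisfied (in order): (0,2), (3,1).
  (0,2): no empty cell satisfies it; stays.
  (3,1): no empty cell satisfies it; stays.
Resulting grid:
A A B
A A A
A A A
A B .
A A A
Unsatisfied now: (0,2), (3,1).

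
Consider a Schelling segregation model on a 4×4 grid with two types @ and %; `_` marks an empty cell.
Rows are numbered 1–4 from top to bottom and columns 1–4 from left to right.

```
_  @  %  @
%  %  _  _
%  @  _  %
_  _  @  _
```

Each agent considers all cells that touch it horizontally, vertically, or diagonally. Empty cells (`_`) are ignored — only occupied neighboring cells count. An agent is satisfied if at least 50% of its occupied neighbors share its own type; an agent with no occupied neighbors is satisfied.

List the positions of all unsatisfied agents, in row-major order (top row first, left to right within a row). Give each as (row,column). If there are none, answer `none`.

(1,2)@ 0/3 not
(1,3)% 1/3 not
(1,4)@ 0/1 not
(2,1)% 2/4 satisfied
(2,2)% 3/5 satisfied
(3,1)% 2/3 satisfied
(3,2)@ 1/4 not
(3,4)% 0/1 not
(4,3)@ 1/2 satisfied

(1,2), (1,3), (1,4), (3,2), (3,4)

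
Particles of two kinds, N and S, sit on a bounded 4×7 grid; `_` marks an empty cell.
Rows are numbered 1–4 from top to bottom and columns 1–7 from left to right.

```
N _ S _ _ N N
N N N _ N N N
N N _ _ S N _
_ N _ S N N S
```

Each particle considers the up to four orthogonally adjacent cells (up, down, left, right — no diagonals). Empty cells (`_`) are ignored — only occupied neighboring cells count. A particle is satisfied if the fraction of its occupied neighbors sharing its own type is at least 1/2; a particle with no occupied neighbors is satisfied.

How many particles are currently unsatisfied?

5

Row 1: (1,1)N 1/1 ok · (1,3)S 0/1 unhappy · (1,6)N 2/2 ok · (1,7)N 2/2 ok
Row 2: (2,1)N 3/3 ok · (2,2)N 3/3 ok · (2,3)N 1/2 ok · (2,5)N 1/2 ok · (2,6)N 4/4 ok · (2,7)N 2/2 ok
Row 3: (3,1)N 2/2 ok · (3,2)N 3/3 ok · (3,5)S 0/3 unhappy · (3,6)N 2/3 ok
Row 4: (4,2)N 1/1 ok · (4,4)S 0/1 unhappy · (4,5)N 1/3 unhappy · (4,6)N 2/3 ok · (4,7)S 0/1 unhappy
Unsatisfied: (1,3), (3,5), (4,4), (4,5), (4,7) — 5 in total.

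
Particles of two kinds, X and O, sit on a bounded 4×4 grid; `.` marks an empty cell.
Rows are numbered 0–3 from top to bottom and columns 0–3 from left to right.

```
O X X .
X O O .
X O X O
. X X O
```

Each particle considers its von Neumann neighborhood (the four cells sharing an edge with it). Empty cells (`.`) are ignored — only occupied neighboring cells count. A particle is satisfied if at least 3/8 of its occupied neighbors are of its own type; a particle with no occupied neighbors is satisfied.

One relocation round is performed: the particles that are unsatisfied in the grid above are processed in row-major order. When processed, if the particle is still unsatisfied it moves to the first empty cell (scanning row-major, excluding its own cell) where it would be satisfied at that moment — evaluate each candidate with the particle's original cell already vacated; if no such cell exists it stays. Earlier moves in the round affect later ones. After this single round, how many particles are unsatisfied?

2

Initially unsatisfied (in order): (0,0), (0,1), (1,0), (1,2), (2,1), (2,2).
  (0,0) → (1,3).
  (0,1): now satisfied by earlier moves; stays.
  (1,0): now satisfied by earlier moves; stays.
  (1,2): now satisfied by earlier moves; stays.
  (2,1) → (0,3).
  (2,2) → (0,0).
Resulting grid:
X X X O
X O O O
X . . O
. X X O
Unsatisfied now: (0,2), (1,1).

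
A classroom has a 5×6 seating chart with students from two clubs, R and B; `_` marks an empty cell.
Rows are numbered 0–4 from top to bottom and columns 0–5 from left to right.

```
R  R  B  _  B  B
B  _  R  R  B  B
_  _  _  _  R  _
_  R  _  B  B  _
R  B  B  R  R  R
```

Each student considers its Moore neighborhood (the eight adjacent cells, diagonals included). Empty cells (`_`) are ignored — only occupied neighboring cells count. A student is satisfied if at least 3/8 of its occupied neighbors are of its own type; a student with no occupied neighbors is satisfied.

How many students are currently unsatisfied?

7

Row 0: (0,0)R 1/2 ok · (0,1)R 2/4 ok · (0,2)B 0/3 unhappy · (0,4)B 3/4 ok · (0,5)B 3/3 ok
Row 1: (1,0)B 0/2 unhappy · (1,2)R 2/3 ok · (1,3)R 2/5 ok · (1,4)B 3/5 ok · (1,5)B 3/4 ok
Row 2: (2,4)R 1/5 unhappy
Row 3: (3,1)R 1/3 unhappy · (3,3)B 2/5 ok · (3,4)B 1/5 unhappy
Row 4: (4,0)R 1/2 ok · (4,1)B 1/3 unhappy · (4,2)B 2/4 ok · (4,3)R 1/4 unhappy · (4,4)R 2/4 ok · (4,5)R 1/2 ok
Unsatisfied: (0,2), (1,0), (2,4), (3,1), (3,4), (4,1), (4,3) — 7 in total.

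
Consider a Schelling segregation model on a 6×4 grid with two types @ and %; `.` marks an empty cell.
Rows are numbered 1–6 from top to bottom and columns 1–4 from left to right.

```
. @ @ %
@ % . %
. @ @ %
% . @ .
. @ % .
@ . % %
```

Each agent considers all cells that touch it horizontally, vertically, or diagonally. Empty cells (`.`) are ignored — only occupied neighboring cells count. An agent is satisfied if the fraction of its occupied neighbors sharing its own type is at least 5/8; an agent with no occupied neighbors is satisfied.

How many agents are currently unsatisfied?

11

Row 1: (1,2)@ 2/3 satisfied · (1,3)@ 1/4 not · (1,4)% 1/2 not
Row 2: (2,1)@ 2/3 satisfied · (2,2)% 0/5 not · (2,4)% 2/4 not
Row 3: (3,2)@ 3/5 not · (3,3)@ 2/5 not · (3,4)% 1/3 not
Row 4: (4,1)% 0/2 not · (4,3)@ 3/5 not
Row 5: (5,2)@ 2/5 not · (5,3)% 2/4 not
Row 6: (6,1)@ 1/1 satisfied · (6,3)% 2/3 satisfied · (6,4)% 2/2 satisfied
Unsatisfied: (1,3), (1,4), (2,2), (2,4), (3,2), (3,3), (3,4), (4,1), (4,3), (5,2), (5,3) — 11 in total.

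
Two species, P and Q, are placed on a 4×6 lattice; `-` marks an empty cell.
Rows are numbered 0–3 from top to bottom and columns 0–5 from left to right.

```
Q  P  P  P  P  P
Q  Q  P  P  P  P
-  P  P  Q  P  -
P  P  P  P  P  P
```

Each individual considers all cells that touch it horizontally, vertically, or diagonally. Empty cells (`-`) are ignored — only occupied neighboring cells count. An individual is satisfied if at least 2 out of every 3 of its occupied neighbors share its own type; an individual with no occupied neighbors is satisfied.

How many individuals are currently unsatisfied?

4

Row 0: (0,0)Q 2/3 ok · (0,1)P 2/5 unhappy · (0,2)P 4/5 ok · (0,3)P 5/5 ok · (0,4)P 5/5 ok · (0,5)P 3/3 ok
Row 1: (1,0)Q 2/4 unhappy · (1,1)Q 2/7 unhappy · (1,2)P 6/8 ok · (1,3)P 7/8 ok · (1,4)P 6/7 ok · (1,5)P 4/4 ok
Row 2: (2,1)P 5/7 ok · (2,2)P 6/8 ok · (2,3)Q 0/8 unhappy · (2,4)P 6/7 ok
Row 3: (3,0)P 2/2 ok · (3,1)P 4/4 ok · (3,2)P 4/5 ok · (3,3)P 4/5 ok · (3,4)P 3/4 ok · (3,5)P 2/2 ok
Unsatisfied: (0,1), (1,0), (1,1), (2,3) — 4 in total.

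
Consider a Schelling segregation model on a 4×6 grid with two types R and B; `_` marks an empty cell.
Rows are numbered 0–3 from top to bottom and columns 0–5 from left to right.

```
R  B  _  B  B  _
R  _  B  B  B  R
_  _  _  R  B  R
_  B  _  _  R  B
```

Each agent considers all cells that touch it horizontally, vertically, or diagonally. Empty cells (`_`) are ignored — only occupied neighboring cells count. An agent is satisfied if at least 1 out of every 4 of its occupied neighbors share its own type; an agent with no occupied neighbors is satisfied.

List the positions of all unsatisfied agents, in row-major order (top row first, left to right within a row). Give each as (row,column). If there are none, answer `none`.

Row 0: (0,0)R 1/2 satisfied · (0,1)B 1/3 satisfied · (0,3)B 4/4 satisfied · (0,4)B 3/4 satisfied
Row 1: (1,0)R 1/2 satisfied · (1,2)B 3/4 satisfied · (1,3)B 5/6 satisfied · (1,4)B 4/7 satisfied · (1,5)R 1/4 satisfied
Row 2: (2,3)R 1/5 not · (2,4)B 3/7 satisfied · (2,5)R 2/5 satisfied
Row 3: (3,1)B 0/0 satisfied · (3,4)R 2/4 satisfied · (3,5)B 1/3 satisfied

(2,3)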